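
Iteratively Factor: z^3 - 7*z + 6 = (z - 2)*(z^2 + 2*z - 3) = (z - 2)*(z - 1)*(z + 3)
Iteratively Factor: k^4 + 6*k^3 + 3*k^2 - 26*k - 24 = (k + 4)*(k^3 + 2*k^2 - 5*k - 6) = (k + 1)*(k + 4)*(k^2 + k - 6) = (k - 2)*(k + 1)*(k + 4)*(k + 3)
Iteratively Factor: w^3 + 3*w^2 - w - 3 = (w + 3)*(w^2 - 1) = (w + 1)*(w + 3)*(w - 1)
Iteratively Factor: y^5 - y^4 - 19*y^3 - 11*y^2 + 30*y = (y - 1)*(y^4 - 19*y^2 - 30*y) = (y - 1)*(y + 3)*(y^3 - 3*y^2 - 10*y) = y*(y - 1)*(y + 3)*(y^2 - 3*y - 10) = y*(y - 5)*(y - 1)*(y + 3)*(y + 2)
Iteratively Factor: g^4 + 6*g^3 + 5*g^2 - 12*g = (g)*(g^3 + 6*g^2 + 5*g - 12) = g*(g - 1)*(g^2 + 7*g + 12) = g*(g - 1)*(g + 3)*(g + 4)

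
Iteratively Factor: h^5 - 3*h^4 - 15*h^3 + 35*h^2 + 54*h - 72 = (h - 3)*(h^4 - 15*h^2 - 10*h + 24) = (h - 3)*(h + 3)*(h^3 - 3*h^2 - 6*h + 8) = (h - 3)*(h - 1)*(h + 3)*(h^2 - 2*h - 8) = (h - 3)*(h - 1)*(h + 2)*(h + 3)*(h - 4)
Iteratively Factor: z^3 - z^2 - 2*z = (z - 2)*(z^2 + z) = (z - 2)*(z + 1)*(z)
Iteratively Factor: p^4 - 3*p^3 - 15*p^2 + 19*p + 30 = (p - 5)*(p^3 + 2*p^2 - 5*p - 6) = (p - 5)*(p + 3)*(p^2 - p - 2) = (p - 5)*(p - 2)*(p + 3)*(p + 1)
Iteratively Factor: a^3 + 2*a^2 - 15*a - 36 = (a + 3)*(a^2 - a - 12) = (a - 4)*(a + 3)*(a + 3)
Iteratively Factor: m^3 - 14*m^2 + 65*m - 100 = (m - 5)*(m^2 - 9*m + 20) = (m - 5)*(m - 4)*(m - 5)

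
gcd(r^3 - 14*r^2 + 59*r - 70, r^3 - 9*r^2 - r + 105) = r^2 - 12*r + 35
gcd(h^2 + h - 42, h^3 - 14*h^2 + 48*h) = h - 6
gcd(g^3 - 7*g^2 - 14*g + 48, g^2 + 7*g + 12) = g + 3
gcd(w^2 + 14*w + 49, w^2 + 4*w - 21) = w + 7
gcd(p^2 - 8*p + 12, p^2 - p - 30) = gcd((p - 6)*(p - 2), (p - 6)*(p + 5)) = p - 6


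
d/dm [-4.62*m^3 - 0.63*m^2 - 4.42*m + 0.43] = -13.86*m^2 - 1.26*m - 4.42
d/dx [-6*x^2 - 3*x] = -12*x - 3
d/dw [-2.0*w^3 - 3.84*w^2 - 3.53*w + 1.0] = -6.0*w^2 - 7.68*w - 3.53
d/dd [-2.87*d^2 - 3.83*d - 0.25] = -5.74*d - 3.83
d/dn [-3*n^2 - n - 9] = -6*n - 1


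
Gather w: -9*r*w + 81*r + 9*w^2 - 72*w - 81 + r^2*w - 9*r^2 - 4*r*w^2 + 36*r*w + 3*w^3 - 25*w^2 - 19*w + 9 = -9*r^2 + 81*r + 3*w^3 + w^2*(-4*r - 16) + w*(r^2 + 27*r - 91) - 72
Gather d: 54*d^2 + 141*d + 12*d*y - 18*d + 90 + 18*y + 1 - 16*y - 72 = 54*d^2 + d*(12*y + 123) + 2*y + 19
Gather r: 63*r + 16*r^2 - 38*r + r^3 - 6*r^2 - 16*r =r^3 + 10*r^2 + 9*r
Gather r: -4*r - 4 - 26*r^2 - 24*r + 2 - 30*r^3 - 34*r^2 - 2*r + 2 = -30*r^3 - 60*r^2 - 30*r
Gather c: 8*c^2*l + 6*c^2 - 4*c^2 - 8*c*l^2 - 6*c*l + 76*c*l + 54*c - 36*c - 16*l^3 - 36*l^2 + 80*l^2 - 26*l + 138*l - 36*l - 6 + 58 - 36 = c^2*(8*l + 2) + c*(-8*l^2 + 70*l + 18) - 16*l^3 + 44*l^2 + 76*l + 16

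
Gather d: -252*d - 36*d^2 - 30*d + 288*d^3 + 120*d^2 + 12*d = 288*d^3 + 84*d^2 - 270*d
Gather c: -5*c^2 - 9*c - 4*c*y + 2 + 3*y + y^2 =-5*c^2 + c*(-4*y - 9) + y^2 + 3*y + 2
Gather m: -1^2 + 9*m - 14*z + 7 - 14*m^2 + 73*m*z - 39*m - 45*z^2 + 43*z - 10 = -14*m^2 + m*(73*z - 30) - 45*z^2 + 29*z - 4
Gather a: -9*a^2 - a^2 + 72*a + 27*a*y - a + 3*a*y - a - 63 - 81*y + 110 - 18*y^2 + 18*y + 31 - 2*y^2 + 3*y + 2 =-10*a^2 + a*(30*y + 70) - 20*y^2 - 60*y + 80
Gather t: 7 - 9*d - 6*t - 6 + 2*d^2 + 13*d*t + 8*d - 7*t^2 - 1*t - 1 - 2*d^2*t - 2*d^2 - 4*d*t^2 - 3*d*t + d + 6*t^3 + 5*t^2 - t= 6*t^3 + t^2*(-4*d - 2) + t*(-2*d^2 + 10*d - 8)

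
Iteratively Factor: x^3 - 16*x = (x)*(x^2 - 16) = x*(x + 4)*(x - 4)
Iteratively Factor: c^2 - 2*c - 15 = (c - 5)*(c + 3)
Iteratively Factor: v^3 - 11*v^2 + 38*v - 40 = (v - 5)*(v^2 - 6*v + 8) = (v - 5)*(v - 4)*(v - 2)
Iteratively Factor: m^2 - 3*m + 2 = (m - 1)*(m - 2)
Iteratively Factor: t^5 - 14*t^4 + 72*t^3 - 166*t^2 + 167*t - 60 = (t - 3)*(t^4 - 11*t^3 + 39*t^2 - 49*t + 20) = (t - 3)*(t - 1)*(t^3 - 10*t^2 + 29*t - 20) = (t - 5)*(t - 3)*(t - 1)*(t^2 - 5*t + 4) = (t - 5)*(t - 3)*(t - 1)^2*(t - 4)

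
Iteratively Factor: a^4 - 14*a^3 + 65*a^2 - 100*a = (a - 5)*(a^3 - 9*a^2 + 20*a) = (a - 5)^2*(a^2 - 4*a) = (a - 5)^2*(a - 4)*(a)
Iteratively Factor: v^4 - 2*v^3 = (v)*(v^3 - 2*v^2) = v*(v - 2)*(v^2) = v^2*(v - 2)*(v)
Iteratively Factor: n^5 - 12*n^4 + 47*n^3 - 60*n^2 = (n)*(n^4 - 12*n^3 + 47*n^2 - 60*n) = n*(n - 3)*(n^3 - 9*n^2 + 20*n) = n^2*(n - 3)*(n^2 - 9*n + 20) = n^2*(n - 5)*(n - 3)*(n - 4)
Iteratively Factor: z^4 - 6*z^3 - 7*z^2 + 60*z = (z - 5)*(z^3 - z^2 - 12*z) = (z - 5)*(z - 4)*(z^2 + 3*z) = (z - 5)*(z - 4)*(z + 3)*(z)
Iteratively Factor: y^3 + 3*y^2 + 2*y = (y)*(y^2 + 3*y + 2) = y*(y + 1)*(y + 2)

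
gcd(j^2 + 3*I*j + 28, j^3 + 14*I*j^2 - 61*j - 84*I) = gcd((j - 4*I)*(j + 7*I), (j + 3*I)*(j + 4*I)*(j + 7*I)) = j + 7*I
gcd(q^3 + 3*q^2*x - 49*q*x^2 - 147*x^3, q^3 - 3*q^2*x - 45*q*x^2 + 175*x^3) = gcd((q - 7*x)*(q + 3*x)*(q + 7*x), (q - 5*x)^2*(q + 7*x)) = q + 7*x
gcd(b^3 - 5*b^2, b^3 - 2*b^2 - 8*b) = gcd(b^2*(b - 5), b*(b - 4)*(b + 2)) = b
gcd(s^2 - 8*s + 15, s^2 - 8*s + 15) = s^2 - 8*s + 15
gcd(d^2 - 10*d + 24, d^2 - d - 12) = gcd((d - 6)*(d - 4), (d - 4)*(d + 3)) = d - 4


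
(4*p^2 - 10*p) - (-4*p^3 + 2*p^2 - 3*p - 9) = 4*p^3 + 2*p^2 - 7*p + 9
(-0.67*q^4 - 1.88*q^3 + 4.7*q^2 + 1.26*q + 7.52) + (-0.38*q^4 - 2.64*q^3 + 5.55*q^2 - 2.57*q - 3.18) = -1.05*q^4 - 4.52*q^3 + 10.25*q^2 - 1.31*q + 4.34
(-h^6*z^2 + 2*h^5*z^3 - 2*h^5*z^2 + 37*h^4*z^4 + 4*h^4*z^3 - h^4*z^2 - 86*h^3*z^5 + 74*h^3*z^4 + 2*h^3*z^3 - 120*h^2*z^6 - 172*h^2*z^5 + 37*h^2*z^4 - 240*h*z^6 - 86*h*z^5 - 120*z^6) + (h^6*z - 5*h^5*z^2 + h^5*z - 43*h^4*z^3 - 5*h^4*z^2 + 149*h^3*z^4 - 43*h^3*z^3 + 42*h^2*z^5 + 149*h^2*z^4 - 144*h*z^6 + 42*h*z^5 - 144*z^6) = -h^6*z^2 + h^6*z + 2*h^5*z^3 - 7*h^5*z^2 + h^5*z + 37*h^4*z^4 - 39*h^4*z^3 - 6*h^4*z^2 - 86*h^3*z^5 + 223*h^3*z^4 - 41*h^3*z^3 - 120*h^2*z^6 - 130*h^2*z^5 + 186*h^2*z^4 - 384*h*z^6 - 44*h*z^5 - 264*z^6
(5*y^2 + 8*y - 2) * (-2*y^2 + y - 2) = -10*y^4 - 11*y^3 + 2*y^2 - 18*y + 4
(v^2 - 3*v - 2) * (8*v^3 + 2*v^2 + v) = 8*v^5 - 22*v^4 - 21*v^3 - 7*v^2 - 2*v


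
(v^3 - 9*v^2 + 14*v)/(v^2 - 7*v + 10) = v*(v - 7)/(v - 5)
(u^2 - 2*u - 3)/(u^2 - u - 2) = (u - 3)/(u - 2)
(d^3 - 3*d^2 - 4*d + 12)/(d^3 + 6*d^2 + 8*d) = (d^2 - 5*d + 6)/(d*(d + 4))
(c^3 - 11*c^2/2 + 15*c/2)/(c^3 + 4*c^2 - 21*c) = (c - 5/2)/(c + 7)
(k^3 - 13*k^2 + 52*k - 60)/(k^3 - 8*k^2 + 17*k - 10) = (k - 6)/(k - 1)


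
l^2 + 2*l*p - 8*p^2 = (l - 2*p)*(l + 4*p)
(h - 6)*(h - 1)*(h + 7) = h^3 - 43*h + 42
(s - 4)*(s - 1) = s^2 - 5*s + 4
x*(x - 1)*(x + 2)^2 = x^4 + 3*x^3 - 4*x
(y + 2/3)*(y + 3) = y^2 + 11*y/3 + 2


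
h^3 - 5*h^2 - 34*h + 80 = (h - 8)*(h - 2)*(h + 5)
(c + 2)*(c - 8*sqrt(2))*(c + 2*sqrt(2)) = c^3 - 6*sqrt(2)*c^2 + 2*c^2 - 32*c - 12*sqrt(2)*c - 64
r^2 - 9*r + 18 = (r - 6)*(r - 3)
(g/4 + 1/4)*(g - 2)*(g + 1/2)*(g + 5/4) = g^4/4 + 3*g^3/16 - 25*g^2/32 - 33*g/32 - 5/16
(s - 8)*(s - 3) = s^2 - 11*s + 24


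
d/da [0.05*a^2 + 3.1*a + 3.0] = 0.1*a + 3.1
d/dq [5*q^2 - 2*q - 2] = 10*q - 2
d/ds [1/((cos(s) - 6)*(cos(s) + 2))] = 2*(cos(s) - 2)*sin(s)/((cos(s) - 6)^2*(cos(s) + 2)^2)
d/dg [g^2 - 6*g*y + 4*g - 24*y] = 2*g - 6*y + 4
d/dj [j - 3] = 1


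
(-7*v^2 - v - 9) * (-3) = 21*v^2 + 3*v + 27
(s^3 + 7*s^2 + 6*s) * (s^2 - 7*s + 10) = s^5 - 33*s^3 + 28*s^2 + 60*s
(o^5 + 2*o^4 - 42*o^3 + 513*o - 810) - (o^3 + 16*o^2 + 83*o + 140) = o^5 + 2*o^4 - 43*o^3 - 16*o^2 + 430*o - 950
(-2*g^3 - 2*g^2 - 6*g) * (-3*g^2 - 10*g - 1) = 6*g^5 + 26*g^4 + 40*g^3 + 62*g^2 + 6*g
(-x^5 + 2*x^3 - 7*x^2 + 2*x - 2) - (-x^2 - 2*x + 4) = -x^5 + 2*x^3 - 6*x^2 + 4*x - 6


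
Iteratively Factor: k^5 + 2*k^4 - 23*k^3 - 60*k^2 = (k)*(k^4 + 2*k^3 - 23*k^2 - 60*k) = k^2*(k^3 + 2*k^2 - 23*k - 60) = k^2*(k - 5)*(k^2 + 7*k + 12) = k^2*(k - 5)*(k + 3)*(k + 4)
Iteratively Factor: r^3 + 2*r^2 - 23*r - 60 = (r + 3)*(r^2 - r - 20) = (r - 5)*(r + 3)*(r + 4)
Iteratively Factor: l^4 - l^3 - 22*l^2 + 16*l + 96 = (l + 2)*(l^3 - 3*l^2 - 16*l + 48) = (l - 3)*(l + 2)*(l^2 - 16) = (l - 3)*(l + 2)*(l + 4)*(l - 4)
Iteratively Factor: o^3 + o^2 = (o + 1)*(o^2) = o*(o + 1)*(o)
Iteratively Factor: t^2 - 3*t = (t)*(t - 3)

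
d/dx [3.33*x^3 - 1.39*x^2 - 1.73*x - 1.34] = 9.99*x^2 - 2.78*x - 1.73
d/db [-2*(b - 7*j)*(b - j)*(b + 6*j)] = -6*b^2 + 8*b*j + 82*j^2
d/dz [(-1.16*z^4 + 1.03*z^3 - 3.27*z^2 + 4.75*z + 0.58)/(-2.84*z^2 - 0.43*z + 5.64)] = (6.5888*z^5 - 1.4288*z^4 - 27.0554*z^3 + 32.3237*z^2 - 33.5912*z + 27.0394)/(8.0656*z^4 + 2.4424*z^3 - 31.8503*z^2 - 4.8504*z + 31.8096)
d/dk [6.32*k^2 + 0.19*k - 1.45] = 12.64*k + 0.19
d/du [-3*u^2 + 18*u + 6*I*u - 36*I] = -6*u + 18 + 6*I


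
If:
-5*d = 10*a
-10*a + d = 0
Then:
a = 0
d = 0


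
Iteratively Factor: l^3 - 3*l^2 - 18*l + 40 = (l - 5)*(l^2 + 2*l - 8) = (l - 5)*(l - 2)*(l + 4)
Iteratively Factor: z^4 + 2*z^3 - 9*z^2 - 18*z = (z + 2)*(z^3 - 9*z) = (z + 2)*(z + 3)*(z^2 - 3*z) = (z - 3)*(z + 2)*(z + 3)*(z)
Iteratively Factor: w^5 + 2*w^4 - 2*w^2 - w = (w + 1)*(w^4 + w^3 - w^2 - w) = w*(w + 1)*(w^3 + w^2 - w - 1) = w*(w - 1)*(w + 1)*(w^2 + 2*w + 1) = w*(w - 1)*(w + 1)^2*(w + 1)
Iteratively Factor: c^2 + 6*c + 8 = (c + 4)*(c + 2)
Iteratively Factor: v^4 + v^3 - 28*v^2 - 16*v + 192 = (v + 4)*(v^3 - 3*v^2 - 16*v + 48) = (v - 4)*(v + 4)*(v^2 + v - 12) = (v - 4)*(v + 4)^2*(v - 3)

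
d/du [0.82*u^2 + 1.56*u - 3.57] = 1.64*u + 1.56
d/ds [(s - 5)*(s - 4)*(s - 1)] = 3*s^2 - 20*s + 29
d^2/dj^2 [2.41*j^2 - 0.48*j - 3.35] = 4.82000000000000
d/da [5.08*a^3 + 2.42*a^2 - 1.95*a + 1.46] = 15.24*a^2 + 4.84*a - 1.95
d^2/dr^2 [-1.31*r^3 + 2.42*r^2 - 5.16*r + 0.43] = 4.84 - 7.86*r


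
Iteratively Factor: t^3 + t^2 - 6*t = (t)*(t^2 + t - 6) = t*(t + 3)*(t - 2)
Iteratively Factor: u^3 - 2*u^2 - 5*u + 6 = (u + 2)*(u^2 - 4*u + 3) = (u - 3)*(u + 2)*(u - 1)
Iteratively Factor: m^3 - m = (m)*(m^2 - 1) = m*(m + 1)*(m - 1)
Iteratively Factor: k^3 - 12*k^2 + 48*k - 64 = (k - 4)*(k^2 - 8*k + 16) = (k - 4)^2*(k - 4)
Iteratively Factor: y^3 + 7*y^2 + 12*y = (y + 4)*(y^2 + 3*y) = (y + 3)*(y + 4)*(y)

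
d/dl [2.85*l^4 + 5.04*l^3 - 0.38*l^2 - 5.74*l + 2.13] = 11.4*l^3 + 15.12*l^2 - 0.76*l - 5.74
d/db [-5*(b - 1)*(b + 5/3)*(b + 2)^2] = -20*b^3 - 70*b^2 - 50*b + 20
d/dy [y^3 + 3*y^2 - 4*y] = 3*y^2 + 6*y - 4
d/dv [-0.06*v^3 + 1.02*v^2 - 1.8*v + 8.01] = -0.18*v^2 + 2.04*v - 1.8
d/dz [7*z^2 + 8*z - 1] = 14*z + 8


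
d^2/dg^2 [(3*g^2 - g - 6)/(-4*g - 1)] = 178/(64*g^3 + 48*g^2 + 12*g + 1)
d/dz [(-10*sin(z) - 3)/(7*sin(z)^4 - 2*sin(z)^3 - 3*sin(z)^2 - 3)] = 2*(105*sin(z)^4 + 22*sin(z)^3 - 24*sin(z)^2 - 9*sin(z) + 15)*cos(z)/(-7*sin(z)^4 + 2*sin(z)^3 + 3*sin(z)^2 + 3)^2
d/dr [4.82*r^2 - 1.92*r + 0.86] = 9.64*r - 1.92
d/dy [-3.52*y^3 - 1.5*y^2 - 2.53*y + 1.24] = -10.56*y^2 - 3.0*y - 2.53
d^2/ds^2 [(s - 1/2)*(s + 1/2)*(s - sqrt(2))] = 6*s - 2*sqrt(2)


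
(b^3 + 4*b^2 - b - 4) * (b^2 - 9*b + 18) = b^5 - 5*b^4 - 19*b^3 + 77*b^2 + 18*b - 72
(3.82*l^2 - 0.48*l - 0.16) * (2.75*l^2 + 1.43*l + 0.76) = 10.505*l^4 + 4.1426*l^3 + 1.7768*l^2 - 0.5936*l - 0.1216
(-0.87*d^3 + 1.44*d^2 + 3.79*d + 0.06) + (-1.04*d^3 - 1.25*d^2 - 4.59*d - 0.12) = -1.91*d^3 + 0.19*d^2 - 0.8*d - 0.06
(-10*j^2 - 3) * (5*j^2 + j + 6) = -50*j^4 - 10*j^3 - 75*j^2 - 3*j - 18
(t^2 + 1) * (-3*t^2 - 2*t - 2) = -3*t^4 - 2*t^3 - 5*t^2 - 2*t - 2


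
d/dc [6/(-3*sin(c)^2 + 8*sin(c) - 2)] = 12*(3*sin(c) - 4)*cos(c)/(3*sin(c)^2 - 8*sin(c) + 2)^2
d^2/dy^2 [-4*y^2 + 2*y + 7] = -8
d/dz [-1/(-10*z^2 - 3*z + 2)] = (-20*z - 3)/(10*z^2 + 3*z - 2)^2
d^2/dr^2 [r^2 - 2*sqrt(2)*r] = 2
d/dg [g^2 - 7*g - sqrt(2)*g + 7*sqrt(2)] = 2*g - 7 - sqrt(2)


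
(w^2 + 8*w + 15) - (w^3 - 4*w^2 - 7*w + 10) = -w^3 + 5*w^2 + 15*w + 5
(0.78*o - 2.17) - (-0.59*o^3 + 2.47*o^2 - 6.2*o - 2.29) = 0.59*o^3 - 2.47*o^2 + 6.98*o + 0.12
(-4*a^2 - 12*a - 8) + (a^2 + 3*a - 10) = -3*a^2 - 9*a - 18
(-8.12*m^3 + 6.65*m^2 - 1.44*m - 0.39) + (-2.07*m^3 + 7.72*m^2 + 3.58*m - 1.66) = -10.19*m^3 + 14.37*m^2 + 2.14*m - 2.05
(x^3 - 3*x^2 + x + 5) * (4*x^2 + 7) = 4*x^5 - 12*x^4 + 11*x^3 - x^2 + 7*x + 35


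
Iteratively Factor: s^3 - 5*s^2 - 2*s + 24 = (s - 3)*(s^2 - 2*s - 8) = (s - 3)*(s + 2)*(s - 4)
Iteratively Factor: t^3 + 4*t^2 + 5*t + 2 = (t + 2)*(t^2 + 2*t + 1) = (t + 1)*(t + 2)*(t + 1)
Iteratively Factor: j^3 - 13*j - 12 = (j + 3)*(j^2 - 3*j - 4) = (j + 1)*(j + 3)*(j - 4)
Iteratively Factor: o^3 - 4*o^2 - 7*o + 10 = (o - 5)*(o^2 + o - 2) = (o - 5)*(o - 1)*(o + 2)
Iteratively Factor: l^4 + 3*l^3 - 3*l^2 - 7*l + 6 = (l + 3)*(l^3 - 3*l + 2) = (l - 1)*(l + 3)*(l^2 + l - 2) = (l - 1)^2*(l + 3)*(l + 2)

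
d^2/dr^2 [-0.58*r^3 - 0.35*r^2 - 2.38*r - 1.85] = -3.48*r - 0.7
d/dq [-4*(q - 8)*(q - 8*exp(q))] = 32*q*exp(q) - 8*q - 224*exp(q) + 32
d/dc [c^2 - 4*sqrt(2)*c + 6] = 2*c - 4*sqrt(2)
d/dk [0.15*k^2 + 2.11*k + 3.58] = 0.3*k + 2.11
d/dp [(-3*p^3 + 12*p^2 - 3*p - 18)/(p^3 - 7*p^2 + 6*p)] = 3*(3*p^4 - 10*p^3 + 35*p^2 - 84*p + 36)/(p^2*(p^4 - 14*p^3 + 61*p^2 - 84*p + 36))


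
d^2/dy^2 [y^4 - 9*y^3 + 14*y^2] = 12*y^2 - 54*y + 28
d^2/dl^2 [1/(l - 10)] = 2/(l - 10)^3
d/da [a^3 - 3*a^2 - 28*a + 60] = 3*a^2 - 6*a - 28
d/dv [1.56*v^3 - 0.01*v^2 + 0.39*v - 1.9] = 4.68*v^2 - 0.02*v + 0.39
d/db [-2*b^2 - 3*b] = -4*b - 3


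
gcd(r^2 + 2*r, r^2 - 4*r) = r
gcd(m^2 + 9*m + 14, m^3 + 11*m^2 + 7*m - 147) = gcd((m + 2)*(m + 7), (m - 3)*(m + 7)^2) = m + 7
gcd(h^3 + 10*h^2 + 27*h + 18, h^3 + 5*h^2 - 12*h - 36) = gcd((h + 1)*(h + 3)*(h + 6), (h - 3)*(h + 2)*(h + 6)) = h + 6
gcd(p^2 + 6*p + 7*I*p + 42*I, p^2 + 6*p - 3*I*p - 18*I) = p + 6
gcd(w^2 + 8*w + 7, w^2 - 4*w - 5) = w + 1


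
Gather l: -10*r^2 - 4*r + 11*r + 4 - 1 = -10*r^2 + 7*r + 3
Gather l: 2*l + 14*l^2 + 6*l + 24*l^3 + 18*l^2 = 24*l^3 + 32*l^2 + 8*l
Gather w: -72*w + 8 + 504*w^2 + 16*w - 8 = 504*w^2 - 56*w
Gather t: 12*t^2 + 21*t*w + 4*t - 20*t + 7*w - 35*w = 12*t^2 + t*(21*w - 16) - 28*w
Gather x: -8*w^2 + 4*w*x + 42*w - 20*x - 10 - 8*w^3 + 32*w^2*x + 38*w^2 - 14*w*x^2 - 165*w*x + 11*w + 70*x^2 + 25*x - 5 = -8*w^3 + 30*w^2 + 53*w + x^2*(70 - 14*w) + x*(32*w^2 - 161*w + 5) - 15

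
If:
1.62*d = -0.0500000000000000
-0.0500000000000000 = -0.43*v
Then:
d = -0.03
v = 0.12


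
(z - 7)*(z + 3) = z^2 - 4*z - 21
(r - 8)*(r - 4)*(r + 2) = r^3 - 10*r^2 + 8*r + 64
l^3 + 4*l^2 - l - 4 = (l - 1)*(l + 1)*(l + 4)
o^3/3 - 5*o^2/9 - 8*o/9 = o*(o/3 + 1/3)*(o - 8/3)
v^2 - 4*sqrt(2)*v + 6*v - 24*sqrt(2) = (v + 6)*(v - 4*sqrt(2))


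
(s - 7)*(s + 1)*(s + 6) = s^3 - 43*s - 42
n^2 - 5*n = n*(n - 5)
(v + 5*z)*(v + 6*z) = v^2 + 11*v*z + 30*z^2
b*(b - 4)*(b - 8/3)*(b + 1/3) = b^4 - 19*b^3/3 + 76*b^2/9 + 32*b/9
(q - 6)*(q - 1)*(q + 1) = q^3 - 6*q^2 - q + 6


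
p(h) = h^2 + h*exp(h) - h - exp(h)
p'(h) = h*exp(h) + 2*h - 1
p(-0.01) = -0.99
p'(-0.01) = -1.03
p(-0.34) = -0.50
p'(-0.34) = -1.92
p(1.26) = 1.24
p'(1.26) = 5.96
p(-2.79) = 10.34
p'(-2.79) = -6.75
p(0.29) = -1.15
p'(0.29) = -0.03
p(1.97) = 8.87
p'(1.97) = 17.07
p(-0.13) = -0.85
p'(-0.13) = -1.37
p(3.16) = 57.74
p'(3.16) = 79.80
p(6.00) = 2047.14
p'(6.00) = 2431.57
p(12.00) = 1790434.71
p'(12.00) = 1953080.50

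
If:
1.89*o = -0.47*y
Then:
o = -0.248677248677249*y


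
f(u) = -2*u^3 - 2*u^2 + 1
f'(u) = -6*u^2 - 4*u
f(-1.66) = 4.64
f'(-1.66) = -9.89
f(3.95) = -153.46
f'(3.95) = -109.42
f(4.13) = -174.00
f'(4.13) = -118.86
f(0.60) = -0.15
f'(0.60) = -4.56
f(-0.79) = 0.74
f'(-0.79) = -0.58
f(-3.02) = 37.85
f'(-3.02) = -42.64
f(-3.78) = 80.44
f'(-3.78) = -70.61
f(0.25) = 0.84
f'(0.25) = -1.38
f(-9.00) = 1297.00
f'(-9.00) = -450.00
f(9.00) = -1619.00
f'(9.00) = -522.00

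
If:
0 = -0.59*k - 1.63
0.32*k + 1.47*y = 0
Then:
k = -2.76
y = 0.60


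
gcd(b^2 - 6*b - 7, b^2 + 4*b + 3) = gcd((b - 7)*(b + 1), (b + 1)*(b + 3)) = b + 1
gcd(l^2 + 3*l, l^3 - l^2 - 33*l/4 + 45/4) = l + 3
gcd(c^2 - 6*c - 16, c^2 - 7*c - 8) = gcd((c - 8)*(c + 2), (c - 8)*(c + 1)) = c - 8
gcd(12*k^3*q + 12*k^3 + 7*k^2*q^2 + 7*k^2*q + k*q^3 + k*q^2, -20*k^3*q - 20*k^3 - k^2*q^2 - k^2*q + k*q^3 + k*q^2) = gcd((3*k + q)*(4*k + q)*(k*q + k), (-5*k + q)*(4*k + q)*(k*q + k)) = 4*k^2*q + 4*k^2 + k*q^2 + k*q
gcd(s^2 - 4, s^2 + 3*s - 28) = 1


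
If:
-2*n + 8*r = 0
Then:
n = 4*r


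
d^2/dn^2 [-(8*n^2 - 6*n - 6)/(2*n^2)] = 6*(n + 3)/n^4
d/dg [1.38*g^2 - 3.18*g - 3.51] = 2.76*g - 3.18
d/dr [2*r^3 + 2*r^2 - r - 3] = 6*r^2 + 4*r - 1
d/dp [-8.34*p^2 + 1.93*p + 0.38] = 1.93 - 16.68*p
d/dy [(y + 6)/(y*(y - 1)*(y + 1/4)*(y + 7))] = 8*(-6*y^4 - 73*y^3 - 214*y^2 + 132*y + 21)/(y^2*(16*y^6 + 200*y^5 + 449*y^4 - 1156*y^3 + 134*y^2 + 308*y + 49))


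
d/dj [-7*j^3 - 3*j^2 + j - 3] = -21*j^2 - 6*j + 1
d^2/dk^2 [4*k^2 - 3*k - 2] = 8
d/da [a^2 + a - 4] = 2*a + 1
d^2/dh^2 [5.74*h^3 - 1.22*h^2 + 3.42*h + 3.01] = 34.44*h - 2.44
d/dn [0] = 0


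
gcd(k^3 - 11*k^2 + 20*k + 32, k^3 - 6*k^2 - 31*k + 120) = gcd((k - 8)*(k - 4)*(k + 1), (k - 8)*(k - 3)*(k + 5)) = k - 8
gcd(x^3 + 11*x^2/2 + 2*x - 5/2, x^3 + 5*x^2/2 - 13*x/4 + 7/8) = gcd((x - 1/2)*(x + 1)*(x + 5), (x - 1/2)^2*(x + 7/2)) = x - 1/2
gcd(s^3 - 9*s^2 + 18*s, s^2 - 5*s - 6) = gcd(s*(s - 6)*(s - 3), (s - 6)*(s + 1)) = s - 6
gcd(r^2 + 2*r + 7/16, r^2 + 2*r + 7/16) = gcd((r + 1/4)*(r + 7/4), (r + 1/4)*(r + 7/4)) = r^2 + 2*r + 7/16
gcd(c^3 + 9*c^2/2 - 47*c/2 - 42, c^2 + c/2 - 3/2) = c + 3/2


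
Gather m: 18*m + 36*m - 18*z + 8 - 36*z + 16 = 54*m - 54*z + 24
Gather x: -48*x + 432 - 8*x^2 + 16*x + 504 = -8*x^2 - 32*x + 936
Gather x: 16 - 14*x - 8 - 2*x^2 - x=-2*x^2 - 15*x + 8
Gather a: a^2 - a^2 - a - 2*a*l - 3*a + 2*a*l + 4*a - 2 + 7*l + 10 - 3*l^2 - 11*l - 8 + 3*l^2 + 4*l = 0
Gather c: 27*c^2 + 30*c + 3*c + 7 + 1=27*c^2 + 33*c + 8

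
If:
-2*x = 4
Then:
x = -2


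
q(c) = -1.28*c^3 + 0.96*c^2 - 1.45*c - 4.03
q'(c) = -3.84*c^2 + 1.92*c - 1.45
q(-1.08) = 0.27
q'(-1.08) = -8.00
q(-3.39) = 61.78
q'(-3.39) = -52.09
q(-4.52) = 140.34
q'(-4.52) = -88.58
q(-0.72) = -2.01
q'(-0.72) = -4.82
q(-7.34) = 564.51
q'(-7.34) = -222.43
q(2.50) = -21.66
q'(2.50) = -20.65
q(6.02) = -257.22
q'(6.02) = -129.05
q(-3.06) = 46.07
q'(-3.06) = -43.28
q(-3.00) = 43.52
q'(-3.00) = -41.77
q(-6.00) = 315.71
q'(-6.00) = -151.21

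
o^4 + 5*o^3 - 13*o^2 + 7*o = o*(o - 1)^2*(o + 7)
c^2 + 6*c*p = c*(c + 6*p)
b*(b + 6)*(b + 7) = b^3 + 13*b^2 + 42*b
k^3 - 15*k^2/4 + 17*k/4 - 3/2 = (k - 2)*(k - 1)*(k - 3/4)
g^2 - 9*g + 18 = (g - 6)*(g - 3)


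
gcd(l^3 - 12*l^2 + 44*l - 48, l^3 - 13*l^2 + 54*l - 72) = l^2 - 10*l + 24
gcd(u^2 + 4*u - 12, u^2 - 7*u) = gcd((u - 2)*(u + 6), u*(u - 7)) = 1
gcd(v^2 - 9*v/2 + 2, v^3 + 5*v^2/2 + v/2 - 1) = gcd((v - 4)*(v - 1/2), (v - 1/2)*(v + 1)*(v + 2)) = v - 1/2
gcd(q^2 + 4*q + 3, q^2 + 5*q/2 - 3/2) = q + 3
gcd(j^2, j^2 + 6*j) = j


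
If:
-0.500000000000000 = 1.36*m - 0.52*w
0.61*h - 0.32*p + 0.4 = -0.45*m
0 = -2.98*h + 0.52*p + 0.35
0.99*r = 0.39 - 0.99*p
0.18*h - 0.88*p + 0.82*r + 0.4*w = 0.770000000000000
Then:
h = -0.05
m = -1.51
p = -0.97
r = 1.36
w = -2.98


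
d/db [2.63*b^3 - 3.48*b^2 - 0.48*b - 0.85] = 7.89*b^2 - 6.96*b - 0.48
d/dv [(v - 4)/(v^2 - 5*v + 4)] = -1/(v^2 - 2*v + 1)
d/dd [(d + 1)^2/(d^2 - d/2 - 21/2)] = 2*(-5*d^2 - 46*d - 41)/(4*d^4 - 4*d^3 - 83*d^2 + 42*d + 441)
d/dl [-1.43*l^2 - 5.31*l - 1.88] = -2.86*l - 5.31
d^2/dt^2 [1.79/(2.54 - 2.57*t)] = -23.645542/(2.57*t - 2.54)^3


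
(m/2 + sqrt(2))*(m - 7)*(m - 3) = m^3/2 - 5*m^2 + sqrt(2)*m^2 - 10*sqrt(2)*m + 21*m/2 + 21*sqrt(2)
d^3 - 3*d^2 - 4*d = d*(d - 4)*(d + 1)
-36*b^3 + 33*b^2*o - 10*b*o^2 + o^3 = (-4*b + o)*(-3*b + o)^2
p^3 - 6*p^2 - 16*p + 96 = (p - 6)*(p - 4)*(p + 4)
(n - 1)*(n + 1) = n^2 - 1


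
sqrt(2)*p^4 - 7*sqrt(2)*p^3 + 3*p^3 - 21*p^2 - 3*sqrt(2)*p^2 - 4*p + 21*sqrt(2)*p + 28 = (p - 7)*(p - sqrt(2))*(p + 2*sqrt(2))*(sqrt(2)*p + 1)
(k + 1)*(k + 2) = k^2 + 3*k + 2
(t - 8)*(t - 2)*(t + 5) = t^3 - 5*t^2 - 34*t + 80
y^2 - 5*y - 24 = (y - 8)*(y + 3)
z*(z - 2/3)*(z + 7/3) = z^3 + 5*z^2/3 - 14*z/9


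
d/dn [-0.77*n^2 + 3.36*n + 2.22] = 3.36 - 1.54*n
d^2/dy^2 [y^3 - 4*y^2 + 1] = 6*y - 8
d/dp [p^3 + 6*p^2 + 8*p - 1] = 3*p^2 + 12*p + 8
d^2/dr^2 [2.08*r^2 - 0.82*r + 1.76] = 4.16000000000000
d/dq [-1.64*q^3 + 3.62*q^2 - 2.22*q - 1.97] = -4.92*q^2 + 7.24*q - 2.22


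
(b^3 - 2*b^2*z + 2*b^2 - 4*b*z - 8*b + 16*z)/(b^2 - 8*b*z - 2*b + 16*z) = (-b^2 + 2*b*z - 4*b + 8*z)/(-b + 8*z)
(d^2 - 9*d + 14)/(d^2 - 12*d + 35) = (d - 2)/(d - 5)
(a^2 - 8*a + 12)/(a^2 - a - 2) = (a - 6)/(a + 1)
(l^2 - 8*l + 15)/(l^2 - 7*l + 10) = (l - 3)/(l - 2)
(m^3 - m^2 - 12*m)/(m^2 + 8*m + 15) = m*(m - 4)/(m + 5)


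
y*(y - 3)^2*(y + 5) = y^4 - y^3 - 21*y^2 + 45*y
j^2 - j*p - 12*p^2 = (j - 4*p)*(j + 3*p)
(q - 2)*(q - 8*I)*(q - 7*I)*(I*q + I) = I*q^4 + 15*q^3 - I*q^3 - 15*q^2 - 58*I*q^2 - 30*q + 56*I*q + 112*I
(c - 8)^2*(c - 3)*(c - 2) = c^4 - 21*c^3 + 150*c^2 - 416*c + 384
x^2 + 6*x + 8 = (x + 2)*(x + 4)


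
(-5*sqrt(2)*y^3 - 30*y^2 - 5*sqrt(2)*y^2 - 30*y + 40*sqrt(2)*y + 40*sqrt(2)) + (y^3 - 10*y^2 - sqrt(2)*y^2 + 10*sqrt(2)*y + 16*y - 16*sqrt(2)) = -5*sqrt(2)*y^3 + y^3 - 40*y^2 - 6*sqrt(2)*y^2 - 14*y + 50*sqrt(2)*y + 24*sqrt(2)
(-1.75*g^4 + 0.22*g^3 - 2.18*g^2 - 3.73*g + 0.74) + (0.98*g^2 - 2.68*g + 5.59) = -1.75*g^4 + 0.22*g^3 - 1.2*g^2 - 6.41*g + 6.33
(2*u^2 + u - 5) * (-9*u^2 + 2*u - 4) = -18*u^4 - 5*u^3 + 39*u^2 - 14*u + 20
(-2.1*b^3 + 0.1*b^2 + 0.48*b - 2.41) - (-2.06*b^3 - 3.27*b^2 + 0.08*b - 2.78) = -0.04*b^3 + 3.37*b^2 + 0.4*b + 0.37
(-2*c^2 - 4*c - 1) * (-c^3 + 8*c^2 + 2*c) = 2*c^5 - 12*c^4 - 35*c^3 - 16*c^2 - 2*c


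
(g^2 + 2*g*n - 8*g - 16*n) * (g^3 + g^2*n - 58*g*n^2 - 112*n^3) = g^5 + 3*g^4*n - 8*g^4 - 56*g^3*n^2 - 24*g^3*n - 228*g^2*n^3 + 448*g^2*n^2 - 224*g*n^4 + 1824*g*n^3 + 1792*n^4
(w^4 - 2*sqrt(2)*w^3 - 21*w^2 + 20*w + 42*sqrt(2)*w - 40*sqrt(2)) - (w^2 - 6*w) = w^4 - 2*sqrt(2)*w^3 - 22*w^2 + 26*w + 42*sqrt(2)*w - 40*sqrt(2)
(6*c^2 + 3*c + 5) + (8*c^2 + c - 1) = 14*c^2 + 4*c + 4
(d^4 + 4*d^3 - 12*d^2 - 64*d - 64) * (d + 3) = d^5 + 7*d^4 - 100*d^2 - 256*d - 192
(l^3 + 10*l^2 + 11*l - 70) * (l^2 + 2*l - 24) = l^5 + 12*l^4 + 7*l^3 - 288*l^2 - 404*l + 1680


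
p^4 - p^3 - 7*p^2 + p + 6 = (p - 3)*(p - 1)*(p + 1)*(p + 2)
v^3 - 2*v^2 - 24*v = v*(v - 6)*(v + 4)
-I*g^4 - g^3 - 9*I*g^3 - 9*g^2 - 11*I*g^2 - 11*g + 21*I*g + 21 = (g + 3)*(g + 7)*(g - I)*(-I*g + I)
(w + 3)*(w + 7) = w^2 + 10*w + 21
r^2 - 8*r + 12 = (r - 6)*(r - 2)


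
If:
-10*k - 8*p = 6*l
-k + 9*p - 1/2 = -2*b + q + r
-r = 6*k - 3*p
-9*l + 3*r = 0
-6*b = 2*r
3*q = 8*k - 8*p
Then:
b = 13/102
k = 7/102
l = -13/102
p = 1/102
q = 8/51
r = -13/34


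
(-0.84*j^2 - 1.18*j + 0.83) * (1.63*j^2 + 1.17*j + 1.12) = -1.3692*j^4 - 2.9062*j^3 - 0.9685*j^2 - 0.3505*j + 0.9296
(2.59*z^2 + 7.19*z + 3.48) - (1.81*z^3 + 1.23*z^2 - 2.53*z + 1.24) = -1.81*z^3 + 1.36*z^2 + 9.72*z + 2.24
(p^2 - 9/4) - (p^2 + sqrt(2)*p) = -sqrt(2)*p - 9/4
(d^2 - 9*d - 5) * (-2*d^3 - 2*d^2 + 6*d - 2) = -2*d^5 + 16*d^4 + 34*d^3 - 46*d^2 - 12*d + 10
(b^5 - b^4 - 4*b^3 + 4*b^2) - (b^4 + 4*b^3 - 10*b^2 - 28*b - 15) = b^5 - 2*b^4 - 8*b^3 + 14*b^2 + 28*b + 15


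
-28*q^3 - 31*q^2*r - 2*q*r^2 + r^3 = (-7*q + r)*(q + r)*(4*q + r)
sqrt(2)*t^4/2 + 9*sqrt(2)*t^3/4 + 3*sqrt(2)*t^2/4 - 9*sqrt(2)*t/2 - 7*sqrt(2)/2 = (t + 7/2)*(t - sqrt(2))*(t + sqrt(2))*(sqrt(2)*t/2 + sqrt(2)/2)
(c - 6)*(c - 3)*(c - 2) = c^3 - 11*c^2 + 36*c - 36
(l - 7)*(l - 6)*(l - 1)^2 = l^4 - 15*l^3 + 69*l^2 - 97*l + 42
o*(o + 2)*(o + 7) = o^3 + 9*o^2 + 14*o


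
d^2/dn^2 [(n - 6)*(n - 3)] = 2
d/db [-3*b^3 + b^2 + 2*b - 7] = -9*b^2 + 2*b + 2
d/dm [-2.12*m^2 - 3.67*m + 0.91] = -4.24*m - 3.67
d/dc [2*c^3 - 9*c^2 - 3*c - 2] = 6*c^2 - 18*c - 3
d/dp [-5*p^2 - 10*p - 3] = -10*p - 10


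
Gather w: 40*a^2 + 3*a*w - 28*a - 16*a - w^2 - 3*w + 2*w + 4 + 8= 40*a^2 - 44*a - w^2 + w*(3*a - 1) + 12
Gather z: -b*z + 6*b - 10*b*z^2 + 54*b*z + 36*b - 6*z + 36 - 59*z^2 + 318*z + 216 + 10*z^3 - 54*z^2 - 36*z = 42*b + 10*z^3 + z^2*(-10*b - 113) + z*(53*b + 276) + 252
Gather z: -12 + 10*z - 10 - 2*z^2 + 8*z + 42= -2*z^2 + 18*z + 20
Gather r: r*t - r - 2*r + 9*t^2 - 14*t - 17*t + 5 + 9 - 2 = r*(t - 3) + 9*t^2 - 31*t + 12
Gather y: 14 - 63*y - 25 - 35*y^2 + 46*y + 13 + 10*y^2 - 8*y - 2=-25*y^2 - 25*y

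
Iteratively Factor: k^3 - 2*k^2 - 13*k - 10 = (k - 5)*(k^2 + 3*k + 2) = (k - 5)*(k + 2)*(k + 1)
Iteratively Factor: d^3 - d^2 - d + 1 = (d + 1)*(d^2 - 2*d + 1) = (d - 1)*(d + 1)*(d - 1)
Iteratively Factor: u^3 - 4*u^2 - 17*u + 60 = (u - 5)*(u^2 + u - 12) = (u - 5)*(u + 4)*(u - 3)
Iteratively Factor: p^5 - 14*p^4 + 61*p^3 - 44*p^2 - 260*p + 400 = (p - 2)*(p^4 - 12*p^3 + 37*p^2 + 30*p - 200) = (p - 5)*(p - 2)*(p^3 - 7*p^2 + 2*p + 40) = (p - 5)*(p - 2)*(p + 2)*(p^2 - 9*p + 20) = (p - 5)*(p - 4)*(p - 2)*(p + 2)*(p - 5)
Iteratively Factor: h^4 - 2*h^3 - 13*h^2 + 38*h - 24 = (h - 1)*(h^3 - h^2 - 14*h + 24) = (h - 2)*(h - 1)*(h^2 + h - 12) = (h - 3)*(h - 2)*(h - 1)*(h + 4)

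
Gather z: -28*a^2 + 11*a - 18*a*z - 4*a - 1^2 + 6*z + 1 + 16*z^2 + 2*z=-28*a^2 + 7*a + 16*z^2 + z*(8 - 18*a)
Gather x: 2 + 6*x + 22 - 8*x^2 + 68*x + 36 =-8*x^2 + 74*x + 60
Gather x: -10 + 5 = -5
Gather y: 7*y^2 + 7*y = 7*y^2 + 7*y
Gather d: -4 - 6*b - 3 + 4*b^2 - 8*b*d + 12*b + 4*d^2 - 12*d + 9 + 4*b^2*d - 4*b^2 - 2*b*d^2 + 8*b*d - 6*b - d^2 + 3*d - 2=d^2*(3 - 2*b) + d*(4*b^2 - 9)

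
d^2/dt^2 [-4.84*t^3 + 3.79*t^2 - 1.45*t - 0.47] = 7.58 - 29.04*t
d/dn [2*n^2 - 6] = 4*n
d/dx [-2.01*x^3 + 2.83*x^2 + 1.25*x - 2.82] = -6.03*x^2 + 5.66*x + 1.25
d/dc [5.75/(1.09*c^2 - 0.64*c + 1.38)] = (3.68 - 12.535*c)/(1.09*c^2 - 0.64*c + 1.38)^2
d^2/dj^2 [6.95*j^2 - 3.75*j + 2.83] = 13.9000000000000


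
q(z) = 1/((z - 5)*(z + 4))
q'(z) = -1/((z - 5)*(z + 4)^2) - 1/((z - 5)^2*(z + 4)) = (1 - 2*z)/(z^4 - 2*z^3 - 39*z^2 + 40*z + 400)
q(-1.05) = -0.06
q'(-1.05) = 0.01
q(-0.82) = -0.05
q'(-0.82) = 0.01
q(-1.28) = -0.06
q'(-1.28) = 0.01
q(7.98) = 0.03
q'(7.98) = -0.01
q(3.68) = -0.10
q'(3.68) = -0.06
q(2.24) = -0.06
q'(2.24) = -0.01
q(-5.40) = 0.07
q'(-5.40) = 0.06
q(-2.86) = -0.11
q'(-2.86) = 0.08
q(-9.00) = 0.01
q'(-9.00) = 0.00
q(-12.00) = 0.01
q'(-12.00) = 0.00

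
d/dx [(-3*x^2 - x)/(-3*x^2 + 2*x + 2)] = (-9*x^2 - 12*x - 2)/(9*x^4 - 12*x^3 - 8*x^2 + 8*x + 4)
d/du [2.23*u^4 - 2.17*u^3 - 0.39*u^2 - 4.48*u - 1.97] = 8.92*u^3 - 6.51*u^2 - 0.78*u - 4.48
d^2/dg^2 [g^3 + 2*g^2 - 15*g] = 6*g + 4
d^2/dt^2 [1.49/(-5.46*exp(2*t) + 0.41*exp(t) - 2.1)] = (-1.49*(10.92*exp(t) - 0.41)*(21.84*exp(t) - 0.82)*exp(t) + (32.5416*exp(t) - 0.6109)*(5.46*exp(2*t) - 0.41*exp(t) + 2.1))*exp(t)/(5.46*exp(2*t) - 0.41*exp(t) + 2.1)^3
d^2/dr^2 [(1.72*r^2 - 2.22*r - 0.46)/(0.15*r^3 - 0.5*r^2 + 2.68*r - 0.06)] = (0.0774*r^6 - 0.299700000000001*r^5 - 3.27384*r^4 + 6.0532*r^3 - 2.34888*r^2 + 4.07316*r - 7.281776)/(0.003375*r^9 - 0.03375*r^8 + 0.2934*r^7 - 1.33505*r^6 + 5.26908*r^5 - 10.96332*r^4 + 19.732852*r^3 - 1.298232*r^2 + 0.028944*r - 0.000216)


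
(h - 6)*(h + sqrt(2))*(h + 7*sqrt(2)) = h^3 - 6*h^2 + 8*sqrt(2)*h^2 - 48*sqrt(2)*h + 14*h - 84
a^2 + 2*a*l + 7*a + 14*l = (a + 7)*(a + 2*l)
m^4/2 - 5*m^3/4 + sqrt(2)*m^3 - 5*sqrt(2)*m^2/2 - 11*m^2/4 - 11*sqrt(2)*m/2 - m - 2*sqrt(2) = (m/2 + sqrt(2))*(m - 4)*(m + 1/2)*(m + 1)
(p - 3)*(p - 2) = p^2 - 5*p + 6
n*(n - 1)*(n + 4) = n^3 + 3*n^2 - 4*n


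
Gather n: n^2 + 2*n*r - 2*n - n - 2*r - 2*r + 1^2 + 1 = n^2 + n*(2*r - 3) - 4*r + 2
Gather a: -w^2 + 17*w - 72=-w^2 + 17*w - 72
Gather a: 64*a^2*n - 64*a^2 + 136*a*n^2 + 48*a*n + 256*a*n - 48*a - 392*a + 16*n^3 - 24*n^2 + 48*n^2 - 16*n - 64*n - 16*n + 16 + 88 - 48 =a^2*(64*n - 64) + a*(136*n^2 + 304*n - 440) + 16*n^3 + 24*n^2 - 96*n + 56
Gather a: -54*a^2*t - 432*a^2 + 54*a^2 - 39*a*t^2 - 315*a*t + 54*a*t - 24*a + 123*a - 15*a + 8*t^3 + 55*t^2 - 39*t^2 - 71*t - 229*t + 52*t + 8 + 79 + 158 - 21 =a^2*(-54*t - 378) + a*(-39*t^2 - 261*t + 84) + 8*t^3 + 16*t^2 - 248*t + 224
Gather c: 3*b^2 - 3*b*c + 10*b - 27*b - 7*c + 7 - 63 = 3*b^2 - 17*b + c*(-3*b - 7) - 56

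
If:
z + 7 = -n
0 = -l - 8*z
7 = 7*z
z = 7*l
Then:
No Solution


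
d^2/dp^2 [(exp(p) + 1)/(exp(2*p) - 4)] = (exp(4*p) + 4*exp(3*p) + 24*exp(2*p) + 16*exp(p) + 16)*exp(p)/(exp(6*p) - 12*exp(4*p) + 48*exp(2*p) - 64)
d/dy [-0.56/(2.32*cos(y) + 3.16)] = -1.2992*sin(y)/(2.32*cos(y) + 3.16)^2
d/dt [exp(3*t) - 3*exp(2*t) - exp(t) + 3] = (3*exp(2*t) - 6*exp(t) - 1)*exp(t)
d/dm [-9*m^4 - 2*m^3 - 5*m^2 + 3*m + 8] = -36*m^3 - 6*m^2 - 10*m + 3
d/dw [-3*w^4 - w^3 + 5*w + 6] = -12*w^3 - 3*w^2 + 5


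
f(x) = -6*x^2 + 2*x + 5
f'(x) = 2 - 12*x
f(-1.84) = -18.99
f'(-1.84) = 24.08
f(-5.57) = -192.29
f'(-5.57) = 68.84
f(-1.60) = -13.56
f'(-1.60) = 21.20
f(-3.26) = -65.29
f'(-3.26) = 41.12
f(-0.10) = 4.74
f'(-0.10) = 3.20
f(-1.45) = -10.52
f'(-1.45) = 19.40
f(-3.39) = -70.73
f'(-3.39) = 42.68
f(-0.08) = 4.80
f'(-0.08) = 2.96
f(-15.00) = -1375.00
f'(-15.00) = 182.00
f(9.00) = -463.00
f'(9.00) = -106.00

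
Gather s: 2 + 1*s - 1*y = s - y + 2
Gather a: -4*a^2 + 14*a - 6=-4*a^2 + 14*a - 6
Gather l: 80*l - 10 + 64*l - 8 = 144*l - 18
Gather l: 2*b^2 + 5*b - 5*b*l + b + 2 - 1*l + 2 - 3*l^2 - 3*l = 2*b^2 + 6*b - 3*l^2 + l*(-5*b - 4) + 4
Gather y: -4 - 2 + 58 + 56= 108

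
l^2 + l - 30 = (l - 5)*(l + 6)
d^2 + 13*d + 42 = (d + 6)*(d + 7)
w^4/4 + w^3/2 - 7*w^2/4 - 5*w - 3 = (w/2 + 1)^2*(w - 3)*(w + 1)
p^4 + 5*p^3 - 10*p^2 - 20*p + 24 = (p - 2)*(p - 1)*(p + 2)*(p + 6)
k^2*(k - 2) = k^3 - 2*k^2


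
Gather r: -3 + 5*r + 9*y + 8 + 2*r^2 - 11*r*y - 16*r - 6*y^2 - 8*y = 2*r^2 + r*(-11*y - 11) - 6*y^2 + y + 5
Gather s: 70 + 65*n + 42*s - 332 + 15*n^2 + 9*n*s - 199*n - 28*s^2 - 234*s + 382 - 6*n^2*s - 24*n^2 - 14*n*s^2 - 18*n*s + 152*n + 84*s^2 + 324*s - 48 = -9*n^2 + 18*n + s^2*(56 - 14*n) + s*(-6*n^2 - 9*n + 132) + 72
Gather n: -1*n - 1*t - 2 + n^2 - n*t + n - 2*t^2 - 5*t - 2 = n^2 - n*t - 2*t^2 - 6*t - 4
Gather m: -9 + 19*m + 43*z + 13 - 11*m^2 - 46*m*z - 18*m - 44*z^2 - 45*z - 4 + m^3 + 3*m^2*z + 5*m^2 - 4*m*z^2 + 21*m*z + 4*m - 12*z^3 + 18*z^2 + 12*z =m^3 + m^2*(3*z - 6) + m*(-4*z^2 - 25*z + 5) - 12*z^3 - 26*z^2 + 10*z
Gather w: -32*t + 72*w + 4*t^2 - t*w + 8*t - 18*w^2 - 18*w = 4*t^2 - 24*t - 18*w^2 + w*(54 - t)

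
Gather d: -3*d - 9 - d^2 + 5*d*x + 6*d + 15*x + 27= -d^2 + d*(5*x + 3) + 15*x + 18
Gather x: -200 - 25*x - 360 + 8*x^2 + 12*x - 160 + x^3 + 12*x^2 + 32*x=x^3 + 20*x^2 + 19*x - 720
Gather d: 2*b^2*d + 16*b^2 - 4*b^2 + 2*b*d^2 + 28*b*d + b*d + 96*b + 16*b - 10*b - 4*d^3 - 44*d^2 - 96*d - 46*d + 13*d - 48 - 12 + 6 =12*b^2 + 102*b - 4*d^3 + d^2*(2*b - 44) + d*(2*b^2 + 29*b - 129) - 54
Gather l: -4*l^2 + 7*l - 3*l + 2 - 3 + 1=-4*l^2 + 4*l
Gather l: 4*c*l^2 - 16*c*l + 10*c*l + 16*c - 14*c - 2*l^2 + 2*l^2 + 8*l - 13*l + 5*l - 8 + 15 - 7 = 4*c*l^2 - 6*c*l + 2*c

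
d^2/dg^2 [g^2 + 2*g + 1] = 2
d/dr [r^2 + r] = 2*r + 1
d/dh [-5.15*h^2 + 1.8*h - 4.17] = 1.8 - 10.3*h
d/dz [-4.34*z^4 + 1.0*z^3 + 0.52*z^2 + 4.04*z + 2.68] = -17.36*z^3 + 3.0*z^2 + 1.04*z + 4.04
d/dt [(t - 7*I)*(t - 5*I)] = 2*t - 12*I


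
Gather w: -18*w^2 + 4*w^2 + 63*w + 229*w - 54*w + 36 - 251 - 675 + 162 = -14*w^2 + 238*w - 728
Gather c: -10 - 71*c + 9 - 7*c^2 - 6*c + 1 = -7*c^2 - 77*c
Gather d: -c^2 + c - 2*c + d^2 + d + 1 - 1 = -c^2 - c + d^2 + d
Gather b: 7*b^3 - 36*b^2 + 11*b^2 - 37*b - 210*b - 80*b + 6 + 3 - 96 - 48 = 7*b^3 - 25*b^2 - 327*b - 135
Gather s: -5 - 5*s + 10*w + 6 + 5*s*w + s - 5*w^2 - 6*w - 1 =s*(5*w - 4) - 5*w^2 + 4*w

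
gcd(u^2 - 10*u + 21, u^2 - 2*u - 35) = u - 7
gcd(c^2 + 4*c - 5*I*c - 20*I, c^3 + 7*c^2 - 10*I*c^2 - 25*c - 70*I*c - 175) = c - 5*I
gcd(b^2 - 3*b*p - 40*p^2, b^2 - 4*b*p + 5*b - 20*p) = 1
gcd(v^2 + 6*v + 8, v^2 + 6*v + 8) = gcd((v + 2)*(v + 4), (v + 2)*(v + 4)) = v^2 + 6*v + 8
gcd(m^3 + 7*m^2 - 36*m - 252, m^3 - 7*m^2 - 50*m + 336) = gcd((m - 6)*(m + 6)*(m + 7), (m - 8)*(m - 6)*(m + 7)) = m^2 + m - 42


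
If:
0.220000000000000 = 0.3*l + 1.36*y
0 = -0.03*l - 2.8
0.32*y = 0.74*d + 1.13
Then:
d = 7.45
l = -93.33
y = 20.75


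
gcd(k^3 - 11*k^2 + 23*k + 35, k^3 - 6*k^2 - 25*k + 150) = k - 5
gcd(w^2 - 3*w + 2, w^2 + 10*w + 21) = 1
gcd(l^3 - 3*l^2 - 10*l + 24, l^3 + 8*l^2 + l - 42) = l^2 + l - 6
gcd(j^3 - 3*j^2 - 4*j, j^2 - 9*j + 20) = j - 4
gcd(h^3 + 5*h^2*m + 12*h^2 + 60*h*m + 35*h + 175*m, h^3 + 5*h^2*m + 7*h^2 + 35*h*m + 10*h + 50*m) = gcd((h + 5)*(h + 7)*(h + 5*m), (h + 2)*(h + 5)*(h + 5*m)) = h^2 + 5*h*m + 5*h + 25*m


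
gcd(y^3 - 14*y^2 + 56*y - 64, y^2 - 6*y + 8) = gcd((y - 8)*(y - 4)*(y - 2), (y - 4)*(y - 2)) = y^2 - 6*y + 8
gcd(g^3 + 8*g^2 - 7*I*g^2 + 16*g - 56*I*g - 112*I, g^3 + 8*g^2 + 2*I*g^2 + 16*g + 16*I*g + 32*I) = g^2 + 8*g + 16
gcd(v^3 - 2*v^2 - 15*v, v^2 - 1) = 1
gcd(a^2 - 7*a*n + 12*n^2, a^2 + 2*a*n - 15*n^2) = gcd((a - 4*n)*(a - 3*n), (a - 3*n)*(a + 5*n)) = a - 3*n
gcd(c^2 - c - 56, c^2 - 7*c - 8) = c - 8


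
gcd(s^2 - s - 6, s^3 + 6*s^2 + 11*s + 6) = s + 2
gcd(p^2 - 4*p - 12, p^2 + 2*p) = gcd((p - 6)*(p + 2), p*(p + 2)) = p + 2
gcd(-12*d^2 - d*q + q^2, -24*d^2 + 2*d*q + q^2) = -4*d + q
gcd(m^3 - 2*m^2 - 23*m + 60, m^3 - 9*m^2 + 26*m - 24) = m^2 - 7*m + 12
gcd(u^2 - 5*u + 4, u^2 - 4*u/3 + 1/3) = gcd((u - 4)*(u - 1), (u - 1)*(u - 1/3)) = u - 1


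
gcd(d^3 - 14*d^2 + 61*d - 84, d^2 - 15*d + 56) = d - 7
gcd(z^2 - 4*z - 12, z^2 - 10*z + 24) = z - 6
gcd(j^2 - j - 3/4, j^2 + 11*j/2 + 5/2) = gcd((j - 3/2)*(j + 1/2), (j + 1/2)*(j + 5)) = j + 1/2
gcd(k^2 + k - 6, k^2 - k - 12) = k + 3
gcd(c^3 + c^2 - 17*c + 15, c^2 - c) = c - 1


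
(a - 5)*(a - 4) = a^2 - 9*a + 20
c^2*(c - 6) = c^3 - 6*c^2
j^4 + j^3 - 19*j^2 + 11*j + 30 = (j - 3)*(j - 2)*(j + 1)*(j + 5)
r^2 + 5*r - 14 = (r - 2)*(r + 7)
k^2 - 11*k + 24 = (k - 8)*(k - 3)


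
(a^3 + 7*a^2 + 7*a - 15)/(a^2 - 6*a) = (a^3 + 7*a^2 + 7*a - 15)/(a*(a - 6))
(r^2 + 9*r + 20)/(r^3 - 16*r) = (r + 5)/(r*(r - 4))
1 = 1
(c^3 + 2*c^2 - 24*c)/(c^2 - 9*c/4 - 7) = 4*c*(c + 6)/(4*c + 7)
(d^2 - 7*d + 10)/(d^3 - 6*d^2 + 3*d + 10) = 1/(d + 1)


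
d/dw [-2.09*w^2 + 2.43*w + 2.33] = 2.43 - 4.18*w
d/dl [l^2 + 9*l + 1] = 2*l + 9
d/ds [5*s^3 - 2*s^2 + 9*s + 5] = 15*s^2 - 4*s + 9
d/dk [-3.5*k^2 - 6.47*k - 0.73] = -7.0*k - 6.47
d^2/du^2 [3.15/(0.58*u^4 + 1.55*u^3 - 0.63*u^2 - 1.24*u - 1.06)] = ((-21.924*u^2 - 29.295*u + 3.969)*(-0.58*u^4 - 1.55*u^3 + 0.63*u^2 + 1.24*u + 1.06) - 3.15*(2.32*u^3 + 4.65*u^2 - 1.26*u - 1.24)*(4.64*u^3 + 9.3*u^2 - 2.52*u - 2.48))/(-0.58*u^4 - 1.55*u^3 + 0.63*u^2 + 1.24*u + 1.06)^3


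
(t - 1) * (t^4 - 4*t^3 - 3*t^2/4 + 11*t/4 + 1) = t^5 - 5*t^4 + 13*t^3/4 + 7*t^2/2 - 7*t/4 - 1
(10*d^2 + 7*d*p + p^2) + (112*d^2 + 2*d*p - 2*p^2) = 122*d^2 + 9*d*p - p^2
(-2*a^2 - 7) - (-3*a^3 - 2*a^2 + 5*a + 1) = 3*a^3 - 5*a - 8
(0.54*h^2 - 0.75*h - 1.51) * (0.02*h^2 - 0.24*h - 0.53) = 0.0108*h^4 - 0.1446*h^3 - 0.1364*h^2 + 0.7599*h + 0.8003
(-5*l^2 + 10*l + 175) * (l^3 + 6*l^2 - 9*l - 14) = -5*l^5 - 20*l^4 + 280*l^3 + 1030*l^2 - 1715*l - 2450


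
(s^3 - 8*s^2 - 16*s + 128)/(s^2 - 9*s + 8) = (s^2 - 16)/(s - 1)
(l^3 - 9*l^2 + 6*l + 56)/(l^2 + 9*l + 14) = (l^2 - 11*l + 28)/(l + 7)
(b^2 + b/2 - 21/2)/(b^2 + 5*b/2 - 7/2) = (b - 3)/(b - 1)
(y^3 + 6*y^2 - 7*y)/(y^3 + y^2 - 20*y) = (y^2 + 6*y - 7)/(y^2 + y - 20)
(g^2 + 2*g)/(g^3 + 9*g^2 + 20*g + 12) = g/(g^2 + 7*g + 6)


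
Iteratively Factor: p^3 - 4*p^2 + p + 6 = (p - 3)*(p^2 - p - 2) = (p - 3)*(p - 2)*(p + 1)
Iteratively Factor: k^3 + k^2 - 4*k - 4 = (k - 2)*(k^2 + 3*k + 2) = (k - 2)*(k + 1)*(k + 2)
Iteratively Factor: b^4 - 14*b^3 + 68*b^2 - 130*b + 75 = (b - 5)*(b^3 - 9*b^2 + 23*b - 15) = (b - 5)*(b - 1)*(b^2 - 8*b + 15) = (b - 5)^2*(b - 1)*(b - 3)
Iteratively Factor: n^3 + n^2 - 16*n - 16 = (n + 1)*(n^2 - 16) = (n - 4)*(n + 1)*(n + 4)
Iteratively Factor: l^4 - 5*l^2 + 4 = (l + 2)*(l^3 - 2*l^2 - l + 2) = (l - 2)*(l + 2)*(l^2 - 1) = (l - 2)*(l + 1)*(l + 2)*(l - 1)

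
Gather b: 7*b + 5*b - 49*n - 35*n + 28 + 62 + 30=12*b - 84*n + 120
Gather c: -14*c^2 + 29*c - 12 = -14*c^2 + 29*c - 12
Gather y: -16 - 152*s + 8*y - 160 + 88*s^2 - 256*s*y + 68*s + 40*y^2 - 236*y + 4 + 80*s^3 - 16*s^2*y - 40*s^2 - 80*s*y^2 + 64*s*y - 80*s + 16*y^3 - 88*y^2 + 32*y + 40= 80*s^3 + 48*s^2 - 164*s + 16*y^3 + y^2*(-80*s - 48) + y*(-16*s^2 - 192*s - 196) - 132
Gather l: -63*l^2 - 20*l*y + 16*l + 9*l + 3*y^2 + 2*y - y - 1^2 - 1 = -63*l^2 + l*(25 - 20*y) + 3*y^2 + y - 2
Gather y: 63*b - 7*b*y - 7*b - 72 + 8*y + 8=56*b + y*(8 - 7*b) - 64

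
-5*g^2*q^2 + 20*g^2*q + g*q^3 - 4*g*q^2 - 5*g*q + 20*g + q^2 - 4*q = (-5*g + q)*(q - 4)*(g*q + 1)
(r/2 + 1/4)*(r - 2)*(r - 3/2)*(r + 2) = r^4/2 - r^3/2 - 19*r^2/8 + 2*r + 3/2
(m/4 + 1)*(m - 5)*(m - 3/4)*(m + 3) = m^4/4 + 5*m^3/16 - 49*m^2/8 - 171*m/16 + 45/4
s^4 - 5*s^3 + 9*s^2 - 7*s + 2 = (s - 2)*(s - 1)^3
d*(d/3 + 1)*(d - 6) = d^3/3 - d^2 - 6*d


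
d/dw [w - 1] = 1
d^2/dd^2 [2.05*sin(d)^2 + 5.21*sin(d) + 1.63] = -5.21*sin(d) + 4.1*cos(2*d)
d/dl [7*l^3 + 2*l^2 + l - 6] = 21*l^2 + 4*l + 1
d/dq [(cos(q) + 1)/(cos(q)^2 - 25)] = (cos(q)^2 + 2*cos(q) + 25)*sin(q)/(cos(q)^2 - 25)^2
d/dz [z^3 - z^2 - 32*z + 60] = 3*z^2 - 2*z - 32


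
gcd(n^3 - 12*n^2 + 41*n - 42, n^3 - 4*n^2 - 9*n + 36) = n - 3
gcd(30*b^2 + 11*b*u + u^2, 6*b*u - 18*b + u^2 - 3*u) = 6*b + u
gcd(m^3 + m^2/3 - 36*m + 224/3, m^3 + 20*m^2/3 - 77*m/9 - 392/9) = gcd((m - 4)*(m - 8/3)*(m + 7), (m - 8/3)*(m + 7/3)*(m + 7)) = m^2 + 13*m/3 - 56/3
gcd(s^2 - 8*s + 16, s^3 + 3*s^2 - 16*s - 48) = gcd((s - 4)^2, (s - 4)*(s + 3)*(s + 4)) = s - 4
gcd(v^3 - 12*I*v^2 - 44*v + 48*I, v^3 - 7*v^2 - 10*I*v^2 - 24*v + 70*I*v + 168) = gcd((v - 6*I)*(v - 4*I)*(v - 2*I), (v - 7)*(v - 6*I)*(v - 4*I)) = v^2 - 10*I*v - 24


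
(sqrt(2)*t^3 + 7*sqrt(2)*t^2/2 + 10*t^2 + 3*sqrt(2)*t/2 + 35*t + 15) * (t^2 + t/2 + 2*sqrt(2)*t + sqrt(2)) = sqrt(2)*t^5 + 4*sqrt(2)*t^4 + 14*t^4 + 93*sqrt(2)*t^3/4 + 56*t^3 + 91*t^2/2 + 323*sqrt(2)*t^2/4 + 21*t/2 + 65*sqrt(2)*t + 15*sqrt(2)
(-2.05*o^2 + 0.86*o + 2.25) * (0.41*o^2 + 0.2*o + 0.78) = -0.8405*o^4 - 0.0574*o^3 - 0.5045*o^2 + 1.1208*o + 1.755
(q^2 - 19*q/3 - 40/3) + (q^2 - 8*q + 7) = 2*q^2 - 43*q/3 - 19/3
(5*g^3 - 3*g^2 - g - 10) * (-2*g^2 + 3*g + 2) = -10*g^5 + 21*g^4 + 3*g^3 + 11*g^2 - 32*g - 20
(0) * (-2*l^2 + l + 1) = 0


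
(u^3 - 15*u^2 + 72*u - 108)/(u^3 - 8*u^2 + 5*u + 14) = (u^3 - 15*u^2 + 72*u - 108)/(u^3 - 8*u^2 + 5*u + 14)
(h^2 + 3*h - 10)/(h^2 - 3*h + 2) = (h + 5)/(h - 1)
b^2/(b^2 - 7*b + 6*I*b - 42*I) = b^2/(b^2 + b*(-7 + 6*I) - 42*I)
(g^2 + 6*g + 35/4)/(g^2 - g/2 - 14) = (g + 5/2)/(g - 4)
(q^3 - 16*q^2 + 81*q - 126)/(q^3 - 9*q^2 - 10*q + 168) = (q - 3)/(q + 4)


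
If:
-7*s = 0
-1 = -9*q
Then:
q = 1/9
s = 0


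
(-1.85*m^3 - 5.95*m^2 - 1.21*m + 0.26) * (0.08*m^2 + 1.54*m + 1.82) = -0.148*m^5 - 3.325*m^4 - 12.6268*m^3 - 12.6716*m^2 - 1.8018*m + 0.4732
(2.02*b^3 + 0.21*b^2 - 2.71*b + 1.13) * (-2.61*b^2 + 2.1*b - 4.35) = -5.2722*b^5 + 3.6939*b^4 - 1.2729*b^3 - 9.5538*b^2 + 14.1615*b - 4.9155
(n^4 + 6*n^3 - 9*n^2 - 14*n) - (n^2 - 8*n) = n^4 + 6*n^3 - 10*n^2 - 6*n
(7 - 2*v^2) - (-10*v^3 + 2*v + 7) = 10*v^3 - 2*v^2 - 2*v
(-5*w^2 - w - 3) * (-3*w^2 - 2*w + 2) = 15*w^4 + 13*w^3 + w^2 + 4*w - 6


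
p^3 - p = p*(p - 1)*(p + 1)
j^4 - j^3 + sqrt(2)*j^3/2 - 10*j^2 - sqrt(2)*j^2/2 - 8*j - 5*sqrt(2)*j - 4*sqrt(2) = (j - 4)*(j + 1)*(j + 2)*(j + sqrt(2)/2)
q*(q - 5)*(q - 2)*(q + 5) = q^4 - 2*q^3 - 25*q^2 + 50*q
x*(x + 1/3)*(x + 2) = x^3 + 7*x^2/3 + 2*x/3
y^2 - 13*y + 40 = (y - 8)*(y - 5)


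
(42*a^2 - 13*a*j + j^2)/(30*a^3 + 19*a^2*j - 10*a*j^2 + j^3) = (7*a - j)/(5*a^2 + 4*a*j - j^2)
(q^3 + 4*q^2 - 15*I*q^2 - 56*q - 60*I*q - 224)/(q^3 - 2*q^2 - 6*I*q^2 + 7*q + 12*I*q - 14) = (q^2 + q*(4 - 8*I) - 32*I)/(q^2 + q*(-2 + I) - 2*I)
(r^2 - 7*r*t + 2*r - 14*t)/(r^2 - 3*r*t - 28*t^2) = (r + 2)/(r + 4*t)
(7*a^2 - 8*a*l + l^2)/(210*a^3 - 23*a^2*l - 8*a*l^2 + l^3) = (a - l)/(30*a^2 + a*l - l^2)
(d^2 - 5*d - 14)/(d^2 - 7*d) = (d + 2)/d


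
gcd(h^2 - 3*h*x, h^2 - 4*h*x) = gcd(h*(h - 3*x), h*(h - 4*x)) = h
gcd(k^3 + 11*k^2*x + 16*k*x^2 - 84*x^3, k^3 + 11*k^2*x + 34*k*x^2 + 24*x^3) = k + 6*x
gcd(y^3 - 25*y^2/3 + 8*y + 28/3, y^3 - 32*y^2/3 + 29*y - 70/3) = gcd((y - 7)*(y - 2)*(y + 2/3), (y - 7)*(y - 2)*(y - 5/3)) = y^2 - 9*y + 14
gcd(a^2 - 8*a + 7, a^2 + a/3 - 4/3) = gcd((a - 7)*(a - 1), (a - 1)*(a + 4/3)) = a - 1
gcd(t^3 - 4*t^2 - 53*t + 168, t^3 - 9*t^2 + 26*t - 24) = t - 3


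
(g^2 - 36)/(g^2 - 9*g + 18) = (g + 6)/(g - 3)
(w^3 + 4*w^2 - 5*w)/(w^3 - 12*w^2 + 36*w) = (w^2 + 4*w - 5)/(w^2 - 12*w + 36)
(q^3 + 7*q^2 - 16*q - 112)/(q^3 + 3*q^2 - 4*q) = (q^2 + 3*q - 28)/(q*(q - 1))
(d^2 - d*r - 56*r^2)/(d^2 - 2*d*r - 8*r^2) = (-d^2 + d*r + 56*r^2)/(-d^2 + 2*d*r + 8*r^2)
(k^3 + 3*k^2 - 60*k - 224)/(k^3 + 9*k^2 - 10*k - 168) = (k^2 - 4*k - 32)/(k^2 + 2*k - 24)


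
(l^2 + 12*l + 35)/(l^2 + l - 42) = (l + 5)/(l - 6)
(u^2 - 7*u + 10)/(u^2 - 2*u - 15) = (u - 2)/(u + 3)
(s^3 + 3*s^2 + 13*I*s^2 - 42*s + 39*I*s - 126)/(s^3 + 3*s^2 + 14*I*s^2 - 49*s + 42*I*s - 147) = (s + 6*I)/(s + 7*I)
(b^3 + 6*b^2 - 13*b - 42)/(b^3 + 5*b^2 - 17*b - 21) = (b + 2)/(b + 1)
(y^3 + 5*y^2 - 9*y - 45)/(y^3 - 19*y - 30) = (y^2 + 2*y - 15)/(y^2 - 3*y - 10)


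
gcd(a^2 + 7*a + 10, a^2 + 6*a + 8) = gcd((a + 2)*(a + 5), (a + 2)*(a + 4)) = a + 2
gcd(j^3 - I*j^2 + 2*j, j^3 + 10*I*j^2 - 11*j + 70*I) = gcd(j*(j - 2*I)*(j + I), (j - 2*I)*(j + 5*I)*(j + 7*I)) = j - 2*I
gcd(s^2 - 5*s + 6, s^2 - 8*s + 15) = s - 3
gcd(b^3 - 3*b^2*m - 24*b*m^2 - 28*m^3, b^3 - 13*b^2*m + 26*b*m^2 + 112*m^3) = b^2 - 5*b*m - 14*m^2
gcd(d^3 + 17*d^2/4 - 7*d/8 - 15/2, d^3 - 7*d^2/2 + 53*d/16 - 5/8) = d - 5/4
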